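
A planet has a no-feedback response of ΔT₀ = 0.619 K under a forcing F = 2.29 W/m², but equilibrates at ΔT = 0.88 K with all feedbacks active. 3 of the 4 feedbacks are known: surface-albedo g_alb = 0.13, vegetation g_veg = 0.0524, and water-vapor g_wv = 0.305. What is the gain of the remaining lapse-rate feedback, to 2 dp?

Amplification A = ΔT/ΔT₀ = 0.88/0.619 = 1.422.
Total gain g = 1 − 1/A = 1 − 1/1.422 = 0.2968.
Known gains sum to 0.13 + 0.0524 + 0.305 = 0.4874.
g_lr = 0.2968 − 0.4874 = -0.19.

-0.19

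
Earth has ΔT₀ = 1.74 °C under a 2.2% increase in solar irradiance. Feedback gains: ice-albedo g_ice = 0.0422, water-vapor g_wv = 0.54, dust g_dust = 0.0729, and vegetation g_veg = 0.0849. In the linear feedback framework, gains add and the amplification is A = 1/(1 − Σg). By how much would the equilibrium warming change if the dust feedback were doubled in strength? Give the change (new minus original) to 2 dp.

2.61 °C

Original: g = 0.74, ΔT = 1.74/(1−0.74) = 6.6923 °C.
With doubled dust: g' = 0.8129, ΔT' = 1.74/(1−0.8129) = 9.2998 °C.
Change = 9.2998 − 6.6923 = 2.61 °C.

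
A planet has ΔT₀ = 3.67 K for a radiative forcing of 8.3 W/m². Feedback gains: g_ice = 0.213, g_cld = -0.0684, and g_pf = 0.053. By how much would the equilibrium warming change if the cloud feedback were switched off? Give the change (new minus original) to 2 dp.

Original: g = 0.1976, ΔT = 3.67/(1−0.1976) = 4.5738 K.
Without cloud: g' = 0.266, ΔT' = 3.67/(1−0.266) = 5.0000 K.
Change = 5.0000 − 4.5738 = 0.43 K.

0.43 K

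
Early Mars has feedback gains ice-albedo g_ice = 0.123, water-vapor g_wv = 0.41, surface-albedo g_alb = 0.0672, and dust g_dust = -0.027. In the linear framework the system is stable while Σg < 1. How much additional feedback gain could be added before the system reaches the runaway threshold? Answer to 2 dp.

Current total gain = 0.123 + 0.41 + 0.0672 − 0.027 = 0.5732.
Margin to runaway = 1 − 0.5732 = 0.43.

0.43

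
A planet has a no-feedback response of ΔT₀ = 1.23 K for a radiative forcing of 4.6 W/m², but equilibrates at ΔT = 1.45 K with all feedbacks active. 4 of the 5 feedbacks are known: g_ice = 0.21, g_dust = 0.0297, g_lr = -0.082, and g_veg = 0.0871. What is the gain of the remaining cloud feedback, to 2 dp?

Amplification A = ΔT/ΔT₀ = 1.45/1.23 = 1.179.
Total gain g = 1 − 1/A = 1 − 1/1.179 = 0.1518.
Known gains sum to 0.21 + 0.0297 − 0.082 + 0.0871 = 0.2448.
g_cld = 0.1518 − 0.2448 = -0.09.

-0.09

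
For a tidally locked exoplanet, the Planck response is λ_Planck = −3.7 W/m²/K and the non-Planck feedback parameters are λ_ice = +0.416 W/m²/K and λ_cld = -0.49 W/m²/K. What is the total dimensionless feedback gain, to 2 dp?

Convert to gains: g_ice = 0.416/3.7 = 0.1124; g_cld = -0.49/3.7 = -0.1324.
Total gain g = -0.02.

-0.02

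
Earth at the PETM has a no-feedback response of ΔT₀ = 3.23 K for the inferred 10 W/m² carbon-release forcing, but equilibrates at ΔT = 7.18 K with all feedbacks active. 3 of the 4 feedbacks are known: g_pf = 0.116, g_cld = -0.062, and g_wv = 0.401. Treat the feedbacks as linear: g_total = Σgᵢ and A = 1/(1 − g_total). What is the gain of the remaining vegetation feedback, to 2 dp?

0.10

Amplification A = ΔT/ΔT₀ = 7.18/3.23 = 2.223.
Total gain g = 1 − 1/A = 1 − 1/2.223 = 0.5502.
Known gains sum to 0.116 − 0.062 + 0.401 = 0.455.
g_veg = 0.5502 − 0.455 = 0.10.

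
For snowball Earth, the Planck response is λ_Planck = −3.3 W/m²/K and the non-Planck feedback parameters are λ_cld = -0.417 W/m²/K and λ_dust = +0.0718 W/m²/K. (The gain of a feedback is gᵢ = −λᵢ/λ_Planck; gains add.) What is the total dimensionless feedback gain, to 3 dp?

-0.105

Convert to gains: g_cld = -0.417/3.3 = -0.1264; g_dust = 0.0718/3.3 = 0.02176.
Total gain g = -0.10464.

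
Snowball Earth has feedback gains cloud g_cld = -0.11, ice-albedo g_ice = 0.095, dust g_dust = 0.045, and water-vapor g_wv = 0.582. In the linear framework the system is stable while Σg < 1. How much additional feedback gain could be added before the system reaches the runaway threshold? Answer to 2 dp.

0.39

Current total gain = -0.11 + 0.095 + 0.045 + 0.582 = 0.612.
Margin to runaway = 1 − 0.612 = 0.39.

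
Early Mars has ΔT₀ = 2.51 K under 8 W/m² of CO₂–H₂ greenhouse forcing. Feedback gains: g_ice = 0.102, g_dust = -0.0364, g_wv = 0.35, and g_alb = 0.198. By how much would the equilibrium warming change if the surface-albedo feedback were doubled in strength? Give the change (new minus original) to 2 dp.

6.83 K

Original: g = 0.6136, ΔT = 2.51/(1−0.6136) = 6.4959 K.
With doubled surface-albedo: g' = 0.8116, ΔT' = 2.51/(1−0.8116) = 13.3227 K.
Change = 13.3227 − 6.4959 = 6.83 K.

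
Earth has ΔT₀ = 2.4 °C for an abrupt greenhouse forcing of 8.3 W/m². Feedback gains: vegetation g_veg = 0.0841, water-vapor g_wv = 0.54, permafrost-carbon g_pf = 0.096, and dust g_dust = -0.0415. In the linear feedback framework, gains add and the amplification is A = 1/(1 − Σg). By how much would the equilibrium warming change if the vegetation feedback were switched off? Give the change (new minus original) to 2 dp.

-1.55 °C

Original: g = 0.6786, ΔT = 2.4/(1−0.6786) = 7.4673 °C.
Without vegetation: g' = 0.5945, ΔT' = 2.4/(1−0.5945) = 5.9186 °C.
Change = 5.9186 − 7.4673 = -1.55 °C.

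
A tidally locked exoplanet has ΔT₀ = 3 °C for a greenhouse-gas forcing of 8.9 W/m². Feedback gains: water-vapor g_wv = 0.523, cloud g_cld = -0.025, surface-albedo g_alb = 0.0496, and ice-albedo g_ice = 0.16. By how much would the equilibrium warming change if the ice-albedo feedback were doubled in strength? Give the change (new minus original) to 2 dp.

12.40 °C

Original: g = 0.7076, ΔT = 3/(1−0.7076) = 10.2599 °C.
With doubled ice-albedo: g' = 0.8676, ΔT' = 3/(1−0.8676) = 22.6586 °C.
Change = 22.6586 − 10.2599 = 12.40 °C.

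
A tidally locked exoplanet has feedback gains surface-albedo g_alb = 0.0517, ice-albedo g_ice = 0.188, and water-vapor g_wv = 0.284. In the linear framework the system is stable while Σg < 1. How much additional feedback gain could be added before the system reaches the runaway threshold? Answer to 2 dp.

0.48

Current total gain = 0.0517 + 0.188 + 0.284 = 0.5237.
Margin to runaway = 1 − 0.5237 = 0.48.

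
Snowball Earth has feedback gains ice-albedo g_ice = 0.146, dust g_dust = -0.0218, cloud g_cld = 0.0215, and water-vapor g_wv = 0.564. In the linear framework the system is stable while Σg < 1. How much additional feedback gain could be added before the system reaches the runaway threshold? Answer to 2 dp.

0.29

Current total gain = 0.146 − 0.0218 + 0.0215 + 0.564 = 0.7097.
Margin to runaway = 1 − 0.7097 = 0.29.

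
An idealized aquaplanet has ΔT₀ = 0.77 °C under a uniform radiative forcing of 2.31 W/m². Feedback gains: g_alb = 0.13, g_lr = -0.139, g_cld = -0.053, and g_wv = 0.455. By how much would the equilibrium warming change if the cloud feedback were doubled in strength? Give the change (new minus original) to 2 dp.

-0.10 °C

Original: g = 0.393, ΔT = 0.77/(1−0.393) = 1.2685 °C.
With doubled cloud: g' = 0.34, ΔT' = 0.77/(1−0.34) = 1.1667 °C.
Change = 1.1667 − 1.2685 = -0.10 °C.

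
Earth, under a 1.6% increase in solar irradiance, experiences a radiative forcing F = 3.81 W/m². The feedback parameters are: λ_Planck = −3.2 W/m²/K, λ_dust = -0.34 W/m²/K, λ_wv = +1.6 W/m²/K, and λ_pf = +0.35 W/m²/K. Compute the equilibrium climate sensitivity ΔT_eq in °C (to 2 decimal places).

Net feedback parameter λ = (−3.2) + (-0.34) + (+1.6) + (+0.35) = -1.59 W/m²/K.
ΔT = −F/λ = −3.81/(-1.59) = 2.40 °C.

2.40 °C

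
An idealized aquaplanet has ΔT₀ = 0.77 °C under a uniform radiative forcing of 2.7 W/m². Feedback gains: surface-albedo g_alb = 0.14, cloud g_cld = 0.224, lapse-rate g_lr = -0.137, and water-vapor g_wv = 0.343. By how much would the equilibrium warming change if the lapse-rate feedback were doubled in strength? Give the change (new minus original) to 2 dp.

Original: g = 0.57, ΔT = 0.77/(1−0.57) = 1.7907 °C.
With doubled lapse-rate: g' = 0.433, ΔT' = 0.77/(1−0.433) = 1.3580 °C.
Change = 1.3580 − 1.7907 = -0.43 °C.

-0.43 °C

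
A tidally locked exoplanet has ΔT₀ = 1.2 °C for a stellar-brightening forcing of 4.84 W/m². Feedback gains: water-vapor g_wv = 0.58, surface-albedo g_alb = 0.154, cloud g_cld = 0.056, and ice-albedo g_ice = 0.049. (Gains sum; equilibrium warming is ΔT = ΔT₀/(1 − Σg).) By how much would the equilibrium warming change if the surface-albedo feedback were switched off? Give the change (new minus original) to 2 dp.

-3.64 °C

Original: g = 0.839, ΔT = 1.2/(1−0.839) = 7.4534 °C.
Without surface-albedo: g' = 0.685, ΔT' = 1.2/(1−0.685) = 3.8095 °C.
Change = 3.8095 − 7.4534 = -3.64 °C.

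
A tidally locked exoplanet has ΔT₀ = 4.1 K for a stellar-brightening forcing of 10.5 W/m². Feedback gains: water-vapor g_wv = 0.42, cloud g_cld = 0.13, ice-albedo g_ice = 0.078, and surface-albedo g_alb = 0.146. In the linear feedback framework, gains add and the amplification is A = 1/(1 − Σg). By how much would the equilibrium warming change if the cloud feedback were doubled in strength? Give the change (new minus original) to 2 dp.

Original: g = 0.774, ΔT = 4.1/(1−0.774) = 18.1416 K.
With doubled cloud: g' = 0.904, ΔT' = 4.1/(1−0.904) = 42.7083 K.
Change = 42.7083 − 18.1416 = 24.57 K.

24.57 K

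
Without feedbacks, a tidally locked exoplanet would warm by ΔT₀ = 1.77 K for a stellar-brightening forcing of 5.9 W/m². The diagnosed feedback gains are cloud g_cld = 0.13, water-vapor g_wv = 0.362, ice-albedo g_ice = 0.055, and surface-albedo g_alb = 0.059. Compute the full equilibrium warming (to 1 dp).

Total gain g = 0.13 + 0.362 + 0.055 + 0.059 = 0.606.
Amplification A = 1/(1 − 0.606) = 2.538.
ΔT = 1.77 × 2.538 = 4.5 K.

4.5 K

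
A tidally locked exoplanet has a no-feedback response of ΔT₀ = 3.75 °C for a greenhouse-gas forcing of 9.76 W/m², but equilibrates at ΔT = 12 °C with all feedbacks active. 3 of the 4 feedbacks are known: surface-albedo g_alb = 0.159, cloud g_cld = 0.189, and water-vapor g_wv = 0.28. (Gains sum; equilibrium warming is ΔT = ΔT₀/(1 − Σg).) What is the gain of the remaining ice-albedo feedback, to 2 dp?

0.06

Amplification A = ΔT/ΔT₀ = 12/3.75 = 3.2.
Total gain g = 1 − 1/A = 1 − 1/3.2 = 0.6875.
Known gains sum to 0.159 + 0.189 + 0.28 = 0.628.
g_ice = 0.6875 − 0.628 = 0.06.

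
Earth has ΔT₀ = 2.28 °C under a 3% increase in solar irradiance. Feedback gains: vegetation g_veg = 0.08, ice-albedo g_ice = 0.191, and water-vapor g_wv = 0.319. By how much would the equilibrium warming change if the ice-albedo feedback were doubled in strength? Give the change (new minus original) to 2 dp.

Original: g = 0.59, ΔT = 2.28/(1−0.59) = 5.5610 °C.
With doubled ice-albedo: g' = 0.781, ΔT' = 2.28/(1−0.781) = 10.4110 °C.
Change = 10.4110 − 5.5610 = 4.85 °C.

4.85 °C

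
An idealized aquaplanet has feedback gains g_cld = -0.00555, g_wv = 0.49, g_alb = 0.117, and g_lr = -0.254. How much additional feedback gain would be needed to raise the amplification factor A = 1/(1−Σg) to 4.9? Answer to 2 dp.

Current total gain = 0.34745.
Target gain for A = 4.9: g* = 1 − 1/4.9 = 0.7959.
Additional gain needed = 0.7959 − 0.34745 = 0.45.

0.45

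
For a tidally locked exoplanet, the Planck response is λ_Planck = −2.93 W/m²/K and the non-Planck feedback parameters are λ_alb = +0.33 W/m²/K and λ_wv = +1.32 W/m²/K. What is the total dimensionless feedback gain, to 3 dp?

0.563

Convert to gains: g_alb = 0.33/2.93 = 0.1126; g_wv = 1.32/2.93 = 0.4505.
Total gain g = 0.5631.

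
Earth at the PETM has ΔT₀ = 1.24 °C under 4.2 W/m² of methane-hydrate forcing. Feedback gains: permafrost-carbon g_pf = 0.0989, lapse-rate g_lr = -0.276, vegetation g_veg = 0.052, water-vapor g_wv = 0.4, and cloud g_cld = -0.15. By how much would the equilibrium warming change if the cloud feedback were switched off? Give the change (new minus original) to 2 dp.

0.29 °C

Original: g = 0.1249, ΔT = 1.24/(1−0.1249) = 1.4170 °C.
Without cloud: g' = 0.2749, ΔT' = 1.24/(1−0.2749) = 1.7101 °C.
Change = 1.7101 − 1.4170 = 0.29 °C.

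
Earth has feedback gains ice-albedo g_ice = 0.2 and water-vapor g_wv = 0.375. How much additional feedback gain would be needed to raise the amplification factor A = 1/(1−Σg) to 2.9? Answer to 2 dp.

Current total gain = 0.575.
Target gain for A = 2.9: g* = 1 − 1/2.9 = 0.6552.
Additional gain needed = 0.6552 − 0.575 = 0.08.

0.08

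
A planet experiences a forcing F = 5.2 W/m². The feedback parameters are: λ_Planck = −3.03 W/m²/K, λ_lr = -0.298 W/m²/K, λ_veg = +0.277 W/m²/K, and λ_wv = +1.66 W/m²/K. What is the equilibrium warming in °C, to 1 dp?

Net feedback parameter λ = (−3.03) + (-0.298) + (+0.277) + (+1.66) = -1.391 W/m²/K.
ΔT = −F/λ = −5.2/(-1.391) = 3.7 °C.

3.7 °C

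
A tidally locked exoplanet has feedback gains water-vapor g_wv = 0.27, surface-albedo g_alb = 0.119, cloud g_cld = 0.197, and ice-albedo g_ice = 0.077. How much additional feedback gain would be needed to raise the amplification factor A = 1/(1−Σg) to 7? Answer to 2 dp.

0.19

Current total gain = 0.663.
Target gain for A = 7: g* = 1 − 1/7 = 0.8571.
Additional gain needed = 0.8571 − 0.663 = 0.19.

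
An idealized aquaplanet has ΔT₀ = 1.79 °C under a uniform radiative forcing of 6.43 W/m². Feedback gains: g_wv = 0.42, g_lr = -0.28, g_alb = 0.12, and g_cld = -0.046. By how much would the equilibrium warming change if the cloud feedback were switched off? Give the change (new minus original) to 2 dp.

0.14 °C

Original: g = 0.214, ΔT = 1.79/(1−0.214) = 2.2774 °C.
Without cloud: g' = 0.26, ΔT' = 1.79/(1−0.26) = 2.4189 °C.
Change = 2.4189 − 2.2774 = 0.14 °C.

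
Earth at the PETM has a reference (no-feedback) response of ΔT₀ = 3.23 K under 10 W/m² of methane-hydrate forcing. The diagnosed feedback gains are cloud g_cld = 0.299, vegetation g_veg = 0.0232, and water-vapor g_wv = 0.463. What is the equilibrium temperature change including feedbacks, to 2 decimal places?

15.04 K

Total gain g = 0.299 + 0.0232 + 0.463 = 0.7852.
Amplification A = 1/(1 − 0.7852) = 4.655.
ΔT = 3.23 × 4.655 = 15.04 K.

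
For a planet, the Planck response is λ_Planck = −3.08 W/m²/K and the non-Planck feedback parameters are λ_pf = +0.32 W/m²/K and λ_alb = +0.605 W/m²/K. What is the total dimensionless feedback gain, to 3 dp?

Convert to gains: g_pf = 0.32/3.08 = 0.1039; g_alb = 0.605/3.08 = 0.1964.
Total gain g = 0.3003.

0.300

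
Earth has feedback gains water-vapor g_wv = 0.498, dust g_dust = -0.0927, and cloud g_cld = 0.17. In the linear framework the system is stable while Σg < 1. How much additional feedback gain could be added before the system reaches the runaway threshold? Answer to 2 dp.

0.42

Current total gain = 0.498 − 0.0927 + 0.17 = 0.5753.
Margin to runaway = 1 − 0.5753 = 0.42.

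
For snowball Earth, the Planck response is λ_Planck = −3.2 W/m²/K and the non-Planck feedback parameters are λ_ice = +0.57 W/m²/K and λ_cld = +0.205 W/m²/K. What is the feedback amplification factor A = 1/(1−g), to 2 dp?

1.32

Convert to gains: g_ice = 0.57/3.2 = 0.1781; g_cld = 0.205/3.2 = 0.06406.
Total gain g = 0.24216.
A = 1/(1 − 0.24216) = 1.32.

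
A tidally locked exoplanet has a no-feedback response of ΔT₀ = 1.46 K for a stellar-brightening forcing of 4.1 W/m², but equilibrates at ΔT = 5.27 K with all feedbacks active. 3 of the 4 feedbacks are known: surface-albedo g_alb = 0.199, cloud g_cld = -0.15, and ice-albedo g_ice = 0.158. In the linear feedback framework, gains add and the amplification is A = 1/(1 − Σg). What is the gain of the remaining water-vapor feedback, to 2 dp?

Amplification A = ΔT/ΔT₀ = 5.27/1.46 = 3.61.
Total gain g = 1 − 1/A = 1 − 1/3.61 = 0.723.
Known gains sum to 0.199 − 0.15 + 0.158 = 0.207.
g_wv = 0.723 − 0.207 = 0.52.

0.52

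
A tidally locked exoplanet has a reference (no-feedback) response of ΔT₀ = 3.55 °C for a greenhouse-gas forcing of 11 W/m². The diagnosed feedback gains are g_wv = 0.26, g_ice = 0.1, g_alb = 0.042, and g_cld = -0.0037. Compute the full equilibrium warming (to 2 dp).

Total gain g = 0.26 + 0.1 + 0.042 − 0.0037 = 0.3983.
Amplification A = 1/(1 − 0.3983) = 1.662.
ΔT = 3.55 × 1.662 = 5.90 °C.

5.90 °C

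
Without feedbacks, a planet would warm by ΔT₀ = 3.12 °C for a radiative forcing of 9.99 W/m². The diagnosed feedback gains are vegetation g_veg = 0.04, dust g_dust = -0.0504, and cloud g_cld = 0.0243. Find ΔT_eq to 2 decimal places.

3.16 °C

Total gain g = 0.04 − 0.0504 + 0.0243 = 0.0139.
Amplification A = 1/(1 − 0.0139) = 1.014.
ΔT = 3.12 × 1.014 = 3.16 °C.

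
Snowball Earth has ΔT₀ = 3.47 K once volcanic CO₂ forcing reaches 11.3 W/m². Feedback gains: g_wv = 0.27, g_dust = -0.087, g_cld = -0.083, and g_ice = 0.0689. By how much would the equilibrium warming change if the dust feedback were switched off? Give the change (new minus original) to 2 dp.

Original: g = 0.1689, ΔT = 3.47/(1−0.1689) = 4.1752 K.
Without dust: g' = 0.2559, ΔT' = 3.47/(1−0.2559) = 4.6634 K.
Change = 4.6634 − 4.1752 = 0.49 K.

0.49 K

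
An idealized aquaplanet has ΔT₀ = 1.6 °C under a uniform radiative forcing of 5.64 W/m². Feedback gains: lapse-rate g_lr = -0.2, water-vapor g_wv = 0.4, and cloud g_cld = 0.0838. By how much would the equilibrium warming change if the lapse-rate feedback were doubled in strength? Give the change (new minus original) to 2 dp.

Original: g = 0.2838, ΔT = 1.6/(1−0.2838) = 2.2340 °C.
With doubled lapse-rate: g' = 0.0838, ΔT' = 1.6/(1−0.0838) = 1.7463 °C.
Change = 1.7463 − 2.2340 = -0.49 °C.

-0.49 °C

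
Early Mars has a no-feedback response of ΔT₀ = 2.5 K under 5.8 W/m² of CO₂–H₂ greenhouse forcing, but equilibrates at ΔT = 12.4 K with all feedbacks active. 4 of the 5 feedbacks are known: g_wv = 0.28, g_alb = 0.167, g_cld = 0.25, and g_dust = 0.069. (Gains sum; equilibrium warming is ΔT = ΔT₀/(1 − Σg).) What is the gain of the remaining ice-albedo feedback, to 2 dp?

Amplification A = ΔT/ΔT₀ = 12.4/2.5 = 4.96.
Total gain g = 1 − 1/A = 1 − 1/4.96 = 0.7984.
Known gains sum to 0.28 + 0.167 + 0.25 + 0.069 = 0.766.
g_ice = 0.7984 − 0.766 = 0.03.

0.03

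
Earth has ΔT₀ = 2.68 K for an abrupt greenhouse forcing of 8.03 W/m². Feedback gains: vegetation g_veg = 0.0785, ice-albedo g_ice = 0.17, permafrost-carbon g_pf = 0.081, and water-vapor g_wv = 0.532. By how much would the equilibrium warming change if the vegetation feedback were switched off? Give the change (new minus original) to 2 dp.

Original: g = 0.8615, ΔT = 2.68/(1−0.8615) = 19.3502 K.
Without vegetation: g' = 0.783, ΔT' = 2.68/(1−0.783) = 12.3502 K.
Change = 12.3502 − 19.3502 = -7.00 K.

-7.00 K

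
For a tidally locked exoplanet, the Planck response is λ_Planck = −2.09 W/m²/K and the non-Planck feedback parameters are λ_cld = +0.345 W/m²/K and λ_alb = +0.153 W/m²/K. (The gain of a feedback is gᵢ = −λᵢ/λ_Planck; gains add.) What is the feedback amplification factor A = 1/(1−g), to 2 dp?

Convert to gains: g_cld = 0.345/2.09 = 0.1651; g_alb = 0.153/2.09 = 0.07321.
Total gain g = 0.23831.
A = 1/(1 − 0.23831) = 1.31.

1.31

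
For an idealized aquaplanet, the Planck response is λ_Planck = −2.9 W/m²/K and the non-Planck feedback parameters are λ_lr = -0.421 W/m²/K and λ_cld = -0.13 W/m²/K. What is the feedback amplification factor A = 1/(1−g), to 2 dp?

Convert to gains: g_lr = -0.421/2.9 = -0.1452; g_cld = -0.13/2.9 = -0.04483.
Total gain g = -0.19003.
A = 1/(1 + 0.19003) = 0.84.

0.84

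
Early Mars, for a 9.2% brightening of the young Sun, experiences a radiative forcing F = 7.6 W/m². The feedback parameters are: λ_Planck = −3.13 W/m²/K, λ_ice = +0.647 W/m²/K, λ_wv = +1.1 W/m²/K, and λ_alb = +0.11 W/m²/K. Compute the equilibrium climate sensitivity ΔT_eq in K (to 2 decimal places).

5.97 K

Net feedback parameter λ = (−3.13) + (+0.647) + (+1.1) + (+0.11) = -1.273 W/m²/K.
ΔT = −F/λ = −7.6/(-1.273) = 5.97 K.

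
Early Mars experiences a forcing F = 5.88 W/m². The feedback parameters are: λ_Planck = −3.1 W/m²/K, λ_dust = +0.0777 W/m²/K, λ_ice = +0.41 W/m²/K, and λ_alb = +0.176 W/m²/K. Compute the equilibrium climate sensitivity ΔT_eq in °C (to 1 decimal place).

2.4 °C

Net feedback parameter λ = (−3.1) + (+0.0777) + (+0.41) + (+0.176) = -2.4363 W/m²/K.
ΔT = −F/λ = −5.88/(-2.4363) = 2.4 °C.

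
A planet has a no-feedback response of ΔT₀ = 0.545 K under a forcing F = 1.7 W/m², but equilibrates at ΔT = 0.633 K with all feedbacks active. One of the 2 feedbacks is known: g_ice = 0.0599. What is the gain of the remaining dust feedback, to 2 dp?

0.08

Amplification A = ΔT/ΔT₀ = 0.633/0.545 = 1.161.
Total gain g = 1 − 1/A = 1 − 1/1.161 = 0.1387.
The known gain is 0.0599.
g_dust = 0.1387 − 0.0599 = 0.08.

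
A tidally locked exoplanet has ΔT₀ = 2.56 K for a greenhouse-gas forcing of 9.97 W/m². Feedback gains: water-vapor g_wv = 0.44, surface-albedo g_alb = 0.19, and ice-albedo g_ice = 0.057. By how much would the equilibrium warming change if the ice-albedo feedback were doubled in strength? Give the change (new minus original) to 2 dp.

1.82 K

Original: g = 0.687, ΔT = 2.56/(1−0.687) = 8.1789 K.
With doubled ice-albedo: g' = 0.744, ΔT' = 2.56/(1−0.744) = 10.0000 K.
Change = 10.0000 − 8.1789 = 1.82 K.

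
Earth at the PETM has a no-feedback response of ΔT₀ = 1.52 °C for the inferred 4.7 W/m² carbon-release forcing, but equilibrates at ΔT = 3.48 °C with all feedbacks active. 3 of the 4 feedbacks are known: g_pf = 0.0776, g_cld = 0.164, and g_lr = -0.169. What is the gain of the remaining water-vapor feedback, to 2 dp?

0.49

Amplification A = ΔT/ΔT₀ = 3.48/1.52 = 2.289.
Total gain g = 1 − 1/A = 1 − 1/2.289 = 0.5631.
Known gains sum to 0.0776 + 0.164 − 0.169 = 0.0726.
g_wv = 0.5631 − 0.0726 = 0.49.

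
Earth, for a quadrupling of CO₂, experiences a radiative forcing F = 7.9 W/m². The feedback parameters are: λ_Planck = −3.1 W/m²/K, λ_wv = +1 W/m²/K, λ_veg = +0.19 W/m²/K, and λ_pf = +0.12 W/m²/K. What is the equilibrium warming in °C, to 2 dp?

4.41 °C

Net feedback parameter λ = (−3.1) + (+1) + (+0.19) + (+0.12) = -1.79 W/m²/K.
ΔT = −F/λ = −7.9/(-1.79) = 4.41 °C.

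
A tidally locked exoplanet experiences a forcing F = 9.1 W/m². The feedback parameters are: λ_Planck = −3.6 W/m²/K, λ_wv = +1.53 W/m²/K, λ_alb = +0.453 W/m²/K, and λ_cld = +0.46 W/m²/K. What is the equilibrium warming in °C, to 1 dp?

7.9 °C

Net feedback parameter λ = (−3.6) + (+1.53) + (+0.453) + (+0.46) = -1.157 W/m²/K.
ΔT = −F/λ = −9.1/(-1.157) = 7.9 °C.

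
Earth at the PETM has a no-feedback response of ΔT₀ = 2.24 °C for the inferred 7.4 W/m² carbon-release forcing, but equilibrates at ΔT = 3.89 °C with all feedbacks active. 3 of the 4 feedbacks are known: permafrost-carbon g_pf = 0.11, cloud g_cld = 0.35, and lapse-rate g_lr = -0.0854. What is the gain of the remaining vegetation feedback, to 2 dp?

Amplification A = ΔT/ΔT₀ = 3.89/2.24 = 1.737.
Total gain g = 1 − 1/A = 1 − 1/1.737 = 0.4243.
Known gains sum to 0.11 + 0.35 − 0.0854 = 0.3746.
g_veg = 0.4243 − 0.3746 = 0.05.

0.05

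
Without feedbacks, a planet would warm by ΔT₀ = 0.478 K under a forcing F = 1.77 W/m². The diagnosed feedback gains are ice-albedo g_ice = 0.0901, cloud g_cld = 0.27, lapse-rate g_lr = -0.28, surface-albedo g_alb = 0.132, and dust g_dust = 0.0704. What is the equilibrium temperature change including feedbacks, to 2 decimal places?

0.67 K

Total gain g = 0.0901 + 0.27 − 0.28 + 0.132 + 0.0704 = 0.2825.
Amplification A = 1/(1 − 0.2825) = 1.394.
ΔT = 0.478 × 1.394 = 0.67 K.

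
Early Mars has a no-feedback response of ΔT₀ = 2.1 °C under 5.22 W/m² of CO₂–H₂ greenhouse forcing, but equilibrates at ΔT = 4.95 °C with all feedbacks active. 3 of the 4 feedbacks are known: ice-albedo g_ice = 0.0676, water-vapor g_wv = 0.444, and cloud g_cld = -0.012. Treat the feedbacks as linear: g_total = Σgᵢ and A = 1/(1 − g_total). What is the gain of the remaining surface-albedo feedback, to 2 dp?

0.08

Amplification A = ΔT/ΔT₀ = 4.95/2.1 = 2.357.
Total gain g = 1 − 1/A = 1 − 1/2.357 = 0.5757.
Known gains sum to 0.0676 + 0.444 − 0.012 = 0.4996.
g_alb = 0.5757 − 0.4996 = 0.08.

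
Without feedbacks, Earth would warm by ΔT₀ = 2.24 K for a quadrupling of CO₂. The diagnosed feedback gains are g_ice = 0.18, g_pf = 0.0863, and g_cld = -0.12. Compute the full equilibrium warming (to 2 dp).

Total gain g = 0.18 + 0.0863 − 0.12 = 0.1463.
Amplification A = 1/(1 − 0.1463) = 1.171.
ΔT = 2.24 × 1.171 = 2.62 K.

2.62 K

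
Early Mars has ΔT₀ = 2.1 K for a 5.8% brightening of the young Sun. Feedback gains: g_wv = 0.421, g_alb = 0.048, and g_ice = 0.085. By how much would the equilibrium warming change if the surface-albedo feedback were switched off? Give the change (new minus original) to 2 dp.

Original: g = 0.554, ΔT = 2.1/(1−0.554) = 4.7085 K.
Without surface-albedo: g' = 0.506, ΔT' = 2.1/(1−0.506) = 4.2510 K.
Change = 4.2510 − 4.7085 = -0.46 K.

-0.46 K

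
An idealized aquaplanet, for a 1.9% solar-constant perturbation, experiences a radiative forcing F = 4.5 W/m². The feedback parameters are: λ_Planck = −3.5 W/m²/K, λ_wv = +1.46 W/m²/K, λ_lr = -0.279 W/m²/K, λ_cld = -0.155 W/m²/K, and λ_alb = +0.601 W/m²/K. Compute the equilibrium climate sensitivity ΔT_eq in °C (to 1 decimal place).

2.4 °C

Net feedback parameter λ = (−3.5) + (+1.46) + (-0.279) + (-0.155) + (+0.601) = -1.873 W/m²/K.
ΔT = −F/λ = −4.5/(-1.873) = 2.4 °C.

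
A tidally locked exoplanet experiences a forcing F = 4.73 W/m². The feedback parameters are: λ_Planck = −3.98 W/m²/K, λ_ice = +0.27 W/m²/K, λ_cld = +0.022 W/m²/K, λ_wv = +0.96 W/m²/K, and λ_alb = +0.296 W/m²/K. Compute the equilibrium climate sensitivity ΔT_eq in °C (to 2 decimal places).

Net feedback parameter λ = (−3.98) + (+0.27) + (+0.022) + (+0.96) + (+0.296) = -2.432 W/m²/K.
ΔT = −F/λ = −4.73/(-2.432) = 1.94 °C.

1.94 °C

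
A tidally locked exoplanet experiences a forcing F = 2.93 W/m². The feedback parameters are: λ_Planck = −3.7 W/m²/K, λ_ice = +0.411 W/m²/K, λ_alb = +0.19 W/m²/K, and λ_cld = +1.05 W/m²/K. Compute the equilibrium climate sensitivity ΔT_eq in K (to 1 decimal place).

1.4 K

Net feedback parameter λ = (−3.7) + (+0.411) + (+0.19) + (+1.05) = -2.049 W/m²/K.
ΔT = −F/λ = −2.93/(-2.049) = 1.4 K.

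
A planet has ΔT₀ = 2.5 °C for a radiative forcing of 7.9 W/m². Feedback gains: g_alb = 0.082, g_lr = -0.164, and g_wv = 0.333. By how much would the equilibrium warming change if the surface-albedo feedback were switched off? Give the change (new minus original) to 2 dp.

-0.33 °C

Original: g = 0.251, ΔT = 2.5/(1−0.251) = 3.3378 °C.
Without surface-albedo: g' = 0.169, ΔT' = 2.5/(1−0.169) = 3.0084 °C.
Change = 3.0084 − 3.3378 = -0.33 °C.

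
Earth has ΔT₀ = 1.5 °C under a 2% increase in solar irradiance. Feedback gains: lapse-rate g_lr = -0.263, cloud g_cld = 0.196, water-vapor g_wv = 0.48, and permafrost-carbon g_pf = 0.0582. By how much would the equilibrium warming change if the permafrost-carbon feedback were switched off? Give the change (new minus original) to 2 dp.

-0.28 °C

Original: g = 0.4712, ΔT = 1.5/(1−0.4712) = 2.8366 °C.
Without permafrost-carbon: g' = 0.413, ΔT' = 1.5/(1−0.413) = 2.5554 °C.
Change = 2.5554 − 2.8366 = -0.28 °C.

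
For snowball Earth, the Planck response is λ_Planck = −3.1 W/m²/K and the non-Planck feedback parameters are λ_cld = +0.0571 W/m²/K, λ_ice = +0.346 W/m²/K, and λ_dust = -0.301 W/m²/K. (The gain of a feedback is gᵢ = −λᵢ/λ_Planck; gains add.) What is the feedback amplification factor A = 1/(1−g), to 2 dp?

1.03

Convert to gains: g_cld = 0.0571/3.1 = 0.01842; g_ice = 0.346/3.1 = 0.1116; g_dust = -0.301/3.1 = -0.0971.
Total gain g = 0.03292.
A = 1/(1 − 0.03292) = 1.03.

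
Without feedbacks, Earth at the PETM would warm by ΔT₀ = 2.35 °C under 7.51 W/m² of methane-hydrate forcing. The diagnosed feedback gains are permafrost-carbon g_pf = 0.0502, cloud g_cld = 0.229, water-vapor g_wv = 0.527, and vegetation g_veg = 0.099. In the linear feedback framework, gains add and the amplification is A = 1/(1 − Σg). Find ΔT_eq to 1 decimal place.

24.8 °C

Total gain g = 0.0502 + 0.229 + 0.527 + 0.099 = 0.9052.
Amplification A = 1/(1 − 0.9052) = 10.55.
ΔT = 2.35 × 10.55 = 24.8 °C.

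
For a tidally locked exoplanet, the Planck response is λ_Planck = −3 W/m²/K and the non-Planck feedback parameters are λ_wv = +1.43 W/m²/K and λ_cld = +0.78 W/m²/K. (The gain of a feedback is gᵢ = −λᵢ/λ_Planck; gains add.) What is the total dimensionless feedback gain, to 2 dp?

Convert to gains: g_wv = 1.43/3 = 0.4767; g_cld = 0.78/3 = 0.26.
Total gain g = 0.7367.

0.74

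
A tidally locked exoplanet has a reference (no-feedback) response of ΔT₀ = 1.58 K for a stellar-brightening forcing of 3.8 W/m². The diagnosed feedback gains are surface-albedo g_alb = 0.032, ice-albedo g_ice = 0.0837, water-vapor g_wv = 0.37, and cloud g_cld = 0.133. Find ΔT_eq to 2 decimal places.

Total gain g = 0.032 + 0.0837 + 0.37 + 0.133 = 0.6187.
Amplification A = 1/(1 − 0.6187) = 2.623.
ΔT = 1.58 × 2.623 = 4.14 K.

4.14 K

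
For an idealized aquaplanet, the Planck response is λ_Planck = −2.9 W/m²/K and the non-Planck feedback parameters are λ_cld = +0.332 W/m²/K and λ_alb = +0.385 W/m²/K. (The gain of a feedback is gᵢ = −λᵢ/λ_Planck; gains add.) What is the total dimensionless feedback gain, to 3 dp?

0.247

Convert to gains: g_cld = 0.332/2.9 = 0.1145; g_alb = 0.385/2.9 = 0.1328.
Total gain g = 0.2473.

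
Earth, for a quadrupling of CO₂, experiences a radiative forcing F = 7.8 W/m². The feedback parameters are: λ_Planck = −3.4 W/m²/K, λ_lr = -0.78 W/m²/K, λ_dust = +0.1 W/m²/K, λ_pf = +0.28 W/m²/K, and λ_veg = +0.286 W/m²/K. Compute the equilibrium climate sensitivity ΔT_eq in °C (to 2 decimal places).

2.22 °C

Net feedback parameter λ = (−3.4) + (-0.78) + (+0.1) + (+0.28) + (+0.286) = -3.514 W/m²/K.
ΔT = −F/λ = −7.8/(-3.514) = 2.22 °C.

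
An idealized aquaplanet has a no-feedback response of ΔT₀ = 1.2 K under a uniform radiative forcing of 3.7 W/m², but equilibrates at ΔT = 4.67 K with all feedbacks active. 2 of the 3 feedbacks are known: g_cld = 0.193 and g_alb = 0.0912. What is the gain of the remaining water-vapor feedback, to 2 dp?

0.46

Amplification A = ΔT/ΔT₀ = 4.67/1.2 = 3.892.
Total gain g = 1 − 1/A = 1 − 1/3.892 = 0.7431.
Known gains sum to 0.193 + 0.0912 = 0.2842.
g_wv = 0.7431 − 0.2842 = 0.46.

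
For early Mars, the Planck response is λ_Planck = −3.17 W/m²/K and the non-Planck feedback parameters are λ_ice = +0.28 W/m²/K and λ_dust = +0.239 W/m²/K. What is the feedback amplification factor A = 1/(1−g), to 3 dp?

1.196

Convert to gains: g_ice = 0.28/3.17 = 0.08833; g_dust = 0.239/3.17 = 0.07539.
Total gain g = 0.16372.
A = 1/(1 − 0.16372) = 1.196.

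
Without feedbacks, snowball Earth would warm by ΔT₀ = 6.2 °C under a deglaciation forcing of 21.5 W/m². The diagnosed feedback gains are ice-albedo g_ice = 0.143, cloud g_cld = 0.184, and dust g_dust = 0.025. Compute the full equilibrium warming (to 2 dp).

9.57 °C

Total gain g = 0.143 + 0.184 + 0.025 = 0.352.
Amplification A = 1/(1 − 0.352) = 1.543.
ΔT = 6.2 × 1.543 = 9.57 °C.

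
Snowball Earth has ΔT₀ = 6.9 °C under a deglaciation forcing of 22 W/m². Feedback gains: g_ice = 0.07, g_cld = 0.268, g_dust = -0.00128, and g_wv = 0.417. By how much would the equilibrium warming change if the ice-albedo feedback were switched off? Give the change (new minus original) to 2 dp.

-6.20 °C

Original: g = 0.75372, ΔT = 6.9/(1−0.75372) = 28.0169 °C.
Without ice-albedo: g' = 0.68372, ΔT' = 6.9/(1−0.68372) = 21.8161 °C.
Change = 21.8161 − 28.0169 = -6.20 °C.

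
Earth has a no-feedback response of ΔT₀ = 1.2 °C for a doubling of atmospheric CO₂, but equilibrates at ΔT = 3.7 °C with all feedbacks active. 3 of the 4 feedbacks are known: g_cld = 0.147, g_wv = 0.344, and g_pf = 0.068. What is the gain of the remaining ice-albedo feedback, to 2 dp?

0.12

Amplification A = ΔT/ΔT₀ = 3.7/1.2 = 3.083.
Total gain g = 1 − 1/A = 1 − 1/3.083 = 0.6756.
Known gains sum to 0.147 + 0.344 + 0.068 = 0.559.
g_ice = 0.6756 − 0.559 = 0.12.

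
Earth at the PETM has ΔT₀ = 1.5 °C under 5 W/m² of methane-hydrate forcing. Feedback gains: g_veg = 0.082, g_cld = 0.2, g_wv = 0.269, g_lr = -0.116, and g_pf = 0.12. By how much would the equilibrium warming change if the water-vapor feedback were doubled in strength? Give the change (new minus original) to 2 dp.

5.15 °C

Original: g = 0.555, ΔT = 1.5/(1−0.555) = 3.3708 °C.
With doubled water-vapor: g' = 0.824, ΔT' = 1.5/(1−0.824) = 8.5227 °C.
Change = 8.5227 − 3.3708 = 5.15 °C.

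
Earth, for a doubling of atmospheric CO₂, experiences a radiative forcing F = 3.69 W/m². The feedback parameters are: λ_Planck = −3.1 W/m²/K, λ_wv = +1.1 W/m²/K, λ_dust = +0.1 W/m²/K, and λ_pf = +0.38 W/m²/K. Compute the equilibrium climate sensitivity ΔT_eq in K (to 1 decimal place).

2.4 K

Net feedback parameter λ = (−3.1) + (+1.1) + (+0.1) + (+0.38) = -1.52 W/m²/K.
ΔT = −F/λ = −3.69/(-1.52) = 2.4 K.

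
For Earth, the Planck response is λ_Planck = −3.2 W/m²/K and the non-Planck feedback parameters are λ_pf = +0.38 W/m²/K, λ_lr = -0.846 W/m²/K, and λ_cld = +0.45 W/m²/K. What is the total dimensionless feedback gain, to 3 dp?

-0.005

Convert to gains: g_pf = 0.38/3.2 = 0.1187; g_lr = -0.846/3.2 = -0.2644; g_cld = 0.45/3.2 = 0.1406.
Total gain g = -0.0051.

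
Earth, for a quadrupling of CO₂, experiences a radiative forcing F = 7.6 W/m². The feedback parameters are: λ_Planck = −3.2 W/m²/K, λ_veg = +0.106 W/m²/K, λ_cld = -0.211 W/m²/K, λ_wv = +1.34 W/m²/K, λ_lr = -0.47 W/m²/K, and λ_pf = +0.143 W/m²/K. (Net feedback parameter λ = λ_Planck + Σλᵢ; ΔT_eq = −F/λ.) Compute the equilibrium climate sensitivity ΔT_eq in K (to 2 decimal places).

3.32 K

Net feedback parameter λ = (−3.2) + (+0.106) + (-0.211) + (+1.34) + (-0.47) + (+0.143) = -2.292 W/m²/K.
ΔT = −F/λ = −7.6/(-2.292) = 3.32 K.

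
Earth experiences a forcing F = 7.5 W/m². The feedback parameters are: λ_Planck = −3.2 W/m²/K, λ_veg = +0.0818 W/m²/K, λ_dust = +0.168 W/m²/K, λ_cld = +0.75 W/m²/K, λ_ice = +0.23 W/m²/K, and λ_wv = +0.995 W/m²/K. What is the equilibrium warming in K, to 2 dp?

7.69 K

Net feedback parameter λ = (−3.2) + (+0.0818) + (+0.168) + (+0.75) + (+0.23) + (+0.995) = -0.9752 W/m²/K.
ΔT = −F/λ = −7.5/(-0.9752) = 7.69 K.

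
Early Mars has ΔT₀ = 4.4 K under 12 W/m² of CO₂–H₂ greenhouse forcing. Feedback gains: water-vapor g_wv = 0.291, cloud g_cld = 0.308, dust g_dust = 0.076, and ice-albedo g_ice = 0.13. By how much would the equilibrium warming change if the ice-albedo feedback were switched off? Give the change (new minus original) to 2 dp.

Original: g = 0.805, ΔT = 4.4/(1−0.805) = 22.5641 K.
Without ice-albedo: g' = 0.675, ΔT' = 4.4/(1−0.675) = 13.5385 K.
Change = 13.5385 − 22.5641 = -9.03 K.

-9.03 K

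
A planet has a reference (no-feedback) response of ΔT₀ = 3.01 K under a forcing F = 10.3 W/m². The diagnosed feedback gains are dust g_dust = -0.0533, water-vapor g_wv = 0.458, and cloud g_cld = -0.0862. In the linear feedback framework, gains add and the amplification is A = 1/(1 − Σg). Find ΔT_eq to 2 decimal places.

Total gain g = -0.0533 + 0.458 − 0.0862 = 0.3185.
Amplification A = 1/(1 − 0.3185) = 1.467.
ΔT = 3.01 × 1.467 = 4.42 K.

4.42 K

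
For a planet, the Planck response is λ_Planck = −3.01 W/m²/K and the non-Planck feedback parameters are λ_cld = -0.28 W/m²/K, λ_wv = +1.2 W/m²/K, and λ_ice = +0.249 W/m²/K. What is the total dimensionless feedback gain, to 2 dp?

Convert to gains: g_cld = -0.28/3.01 = -0.09302; g_wv = 1.2/3.01 = 0.3987; g_ice = 0.249/3.01 = 0.08272.
Total gain g = 0.3884.

0.39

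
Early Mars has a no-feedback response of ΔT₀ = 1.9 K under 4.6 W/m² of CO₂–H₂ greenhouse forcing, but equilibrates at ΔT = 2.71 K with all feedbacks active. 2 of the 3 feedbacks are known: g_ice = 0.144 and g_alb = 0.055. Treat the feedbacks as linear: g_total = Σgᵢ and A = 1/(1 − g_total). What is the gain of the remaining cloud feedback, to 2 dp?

Amplification A = ΔT/ΔT₀ = 2.71/1.9 = 1.426.
Total gain g = 1 − 1/A = 1 − 1/1.426 = 0.2987.
Known gains sum to 0.144 + 0.055 = 0.199.
g_cld = 0.2987 − 0.199 = 0.10.

0.10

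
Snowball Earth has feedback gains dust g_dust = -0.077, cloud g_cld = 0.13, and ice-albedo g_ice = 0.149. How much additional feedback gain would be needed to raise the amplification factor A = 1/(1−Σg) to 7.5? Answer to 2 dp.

0.66

Current total gain = 0.202.
Target gain for A = 7.5: g* = 1 − 1/7.5 = 0.8667.
Additional gain needed = 0.8667 − 0.202 = 0.66.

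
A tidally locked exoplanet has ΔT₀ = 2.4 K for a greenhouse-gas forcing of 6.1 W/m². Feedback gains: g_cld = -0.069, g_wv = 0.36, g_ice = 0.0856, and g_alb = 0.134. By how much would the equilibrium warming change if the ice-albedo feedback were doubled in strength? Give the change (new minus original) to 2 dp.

1.04 K

Original: g = 0.5106, ΔT = 2.4/(1−0.5106) = 4.9040 K.
With doubled ice-albedo: g' = 0.5962, ΔT' = 2.4/(1−0.5962) = 5.9435 K.
Change = 5.9435 − 4.9040 = 1.04 K.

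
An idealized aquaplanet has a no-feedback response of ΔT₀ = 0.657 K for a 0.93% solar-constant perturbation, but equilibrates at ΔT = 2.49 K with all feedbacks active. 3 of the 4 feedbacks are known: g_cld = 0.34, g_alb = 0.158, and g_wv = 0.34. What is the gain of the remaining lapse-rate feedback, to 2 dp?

Amplification A = ΔT/ΔT₀ = 2.49/0.657 = 3.79.
Total gain g = 1 − 1/A = 1 − 1/3.79 = 0.7361.
Known gains sum to 0.34 + 0.158 + 0.34 = 0.838.
g_lr = 0.7361 − 0.838 = -0.10.

-0.10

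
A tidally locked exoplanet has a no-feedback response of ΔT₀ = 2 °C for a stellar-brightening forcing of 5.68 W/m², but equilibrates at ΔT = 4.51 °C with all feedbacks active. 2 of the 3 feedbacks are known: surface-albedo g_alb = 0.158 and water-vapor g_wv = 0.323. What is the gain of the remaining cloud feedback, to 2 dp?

Amplification A = ΔT/ΔT₀ = 4.51/2 = 2.255.
Total gain g = 1 − 1/A = 1 − 1/2.255 = 0.5565.
Known gains sum to 0.158 + 0.323 = 0.481.
g_cld = 0.5565 − 0.481 = 0.08.

0.08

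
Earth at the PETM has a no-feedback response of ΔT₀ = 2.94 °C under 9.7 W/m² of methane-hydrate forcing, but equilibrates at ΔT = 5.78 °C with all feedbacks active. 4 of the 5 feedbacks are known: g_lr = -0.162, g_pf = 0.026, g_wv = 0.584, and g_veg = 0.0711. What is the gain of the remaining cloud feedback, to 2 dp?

Amplification A = ΔT/ΔT₀ = 5.78/2.94 = 1.966.
Total gain g = 1 − 1/A = 1 − 1/1.966 = 0.4914.
Known gains sum to -0.162 + 0.026 + 0.584 + 0.0711 = 0.5191.
g_cld = 0.4914 − 0.5191 = -0.03.

-0.03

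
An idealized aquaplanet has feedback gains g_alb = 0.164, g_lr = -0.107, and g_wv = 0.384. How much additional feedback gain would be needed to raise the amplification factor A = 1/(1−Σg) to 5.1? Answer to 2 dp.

Current total gain = 0.441.
Target gain for A = 5.1: g* = 1 − 1/5.1 = 0.8039.
Additional gain needed = 0.8039 − 0.441 = 0.36.

0.36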